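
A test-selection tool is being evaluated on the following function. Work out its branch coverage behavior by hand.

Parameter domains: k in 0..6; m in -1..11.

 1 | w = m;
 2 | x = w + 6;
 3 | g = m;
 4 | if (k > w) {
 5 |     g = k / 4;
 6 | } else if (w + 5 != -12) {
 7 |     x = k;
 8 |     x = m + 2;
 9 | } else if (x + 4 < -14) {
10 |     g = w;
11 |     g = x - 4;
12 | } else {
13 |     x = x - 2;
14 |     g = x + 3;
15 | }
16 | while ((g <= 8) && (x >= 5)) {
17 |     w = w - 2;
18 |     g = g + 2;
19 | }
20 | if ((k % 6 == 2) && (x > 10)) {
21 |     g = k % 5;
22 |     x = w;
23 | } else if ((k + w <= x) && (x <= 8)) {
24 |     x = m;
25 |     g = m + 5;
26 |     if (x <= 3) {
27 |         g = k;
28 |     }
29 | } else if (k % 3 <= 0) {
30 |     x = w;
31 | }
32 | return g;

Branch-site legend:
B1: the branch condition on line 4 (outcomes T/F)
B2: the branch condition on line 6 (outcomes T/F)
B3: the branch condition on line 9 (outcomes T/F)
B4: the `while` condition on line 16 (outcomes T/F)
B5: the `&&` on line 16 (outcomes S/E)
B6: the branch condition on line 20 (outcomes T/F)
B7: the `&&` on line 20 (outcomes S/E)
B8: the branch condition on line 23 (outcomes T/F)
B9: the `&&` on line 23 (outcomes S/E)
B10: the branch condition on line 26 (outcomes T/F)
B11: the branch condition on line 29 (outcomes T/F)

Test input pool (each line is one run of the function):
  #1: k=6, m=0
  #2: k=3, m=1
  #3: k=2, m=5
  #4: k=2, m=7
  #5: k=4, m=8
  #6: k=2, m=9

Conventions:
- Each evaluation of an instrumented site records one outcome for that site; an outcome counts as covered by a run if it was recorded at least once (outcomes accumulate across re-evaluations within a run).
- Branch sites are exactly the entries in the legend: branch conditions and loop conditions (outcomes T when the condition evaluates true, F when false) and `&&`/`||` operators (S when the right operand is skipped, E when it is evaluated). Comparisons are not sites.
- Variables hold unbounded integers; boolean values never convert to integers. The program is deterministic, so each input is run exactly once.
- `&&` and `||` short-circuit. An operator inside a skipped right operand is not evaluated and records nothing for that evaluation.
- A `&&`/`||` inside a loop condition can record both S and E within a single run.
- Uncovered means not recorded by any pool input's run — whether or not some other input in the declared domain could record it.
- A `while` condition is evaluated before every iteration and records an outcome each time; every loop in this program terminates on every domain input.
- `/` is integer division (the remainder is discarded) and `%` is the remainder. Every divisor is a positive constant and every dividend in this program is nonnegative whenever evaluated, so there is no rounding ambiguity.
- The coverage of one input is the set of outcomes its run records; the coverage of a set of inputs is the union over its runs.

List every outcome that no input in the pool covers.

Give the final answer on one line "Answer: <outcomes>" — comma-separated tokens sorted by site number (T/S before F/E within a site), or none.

test 1 (k=6, m=0) fires B1->T, B5->E, B4->T, B5->E, B4->T, B5->E, B4->T, B5->E, B4->T, B5->S, B4->F, B7->S, B6->F, B9->E, ...; hits B1=T, B4=T, B4=F, B5=S, B5=E, B6=F, B7=S, B8=T, B9=E, B10=T
test 2 (k=3, m=1) fires B1->T, B5->E, B4->T, B5->E, B4->T, B5->E, B4->T, B5->E, B4->T, B5->E, B4->T, B5->S, B4->F, B7->S, ...; hits B1=T, B4=T, B4=F, B5=S, B5=E, B6=F, B7=S, B8=T, B9=E, B10=T
test 3 (k=2, m=5) fires B1->F, B2->T, B5->E, B4->T, B5->E, B4->T, B5->S, B4->F, B7->E, B6->F, B9->E, B8->T, B10->F; hits B1=F, B2=T, B4=T, B4=F, B5=S, B5=E, B6=F, B7=E, B8=T, B9=E, B10=F
test 4 (k=2, m=7) fires B1->F, B2->T, B5->E, B4->T, B5->S, B4->F, B7->E, B6->F, B9->E, B8->F, B11->F; hits B1=F, B2=T, B4=T, B4=F, B5=S, B5=E, B6=F, B7=E, B8=F, B9=E, B11=F
test 5 (k=4, m=8) fires B1->F, B2->T, B5->E, B4->T, B5->S, B4->F, B7->S, B6->F, B9->E, B8->F, B11->F; hits B1=F, B2=T, B4=T, B4=F, B5=S, B5=E, B6=F, B7=S, B8=F, B9=E, B11=F
test 6 (k=2, m=9) fires B1->F, B2->T, B5->S, B4->F, B7->E, B6->T; hits B1=F, B2=T, B4=F, B5=S, B6=T, B7=E
union over the pool: B1=T, B1=F, B2=T, B4=T, B4=F, B5=S, B5=E, B6=T, B6=F, B7=S, B7=E, B8=T, B8=F, B9=E, B10=T, B10=F, B11=F
uncovered (5 of 22): B2=F, B3=T, B3=F, B9=S, B11=T

Answer: B2=F, B3=T, B3=F, B9=S, B11=T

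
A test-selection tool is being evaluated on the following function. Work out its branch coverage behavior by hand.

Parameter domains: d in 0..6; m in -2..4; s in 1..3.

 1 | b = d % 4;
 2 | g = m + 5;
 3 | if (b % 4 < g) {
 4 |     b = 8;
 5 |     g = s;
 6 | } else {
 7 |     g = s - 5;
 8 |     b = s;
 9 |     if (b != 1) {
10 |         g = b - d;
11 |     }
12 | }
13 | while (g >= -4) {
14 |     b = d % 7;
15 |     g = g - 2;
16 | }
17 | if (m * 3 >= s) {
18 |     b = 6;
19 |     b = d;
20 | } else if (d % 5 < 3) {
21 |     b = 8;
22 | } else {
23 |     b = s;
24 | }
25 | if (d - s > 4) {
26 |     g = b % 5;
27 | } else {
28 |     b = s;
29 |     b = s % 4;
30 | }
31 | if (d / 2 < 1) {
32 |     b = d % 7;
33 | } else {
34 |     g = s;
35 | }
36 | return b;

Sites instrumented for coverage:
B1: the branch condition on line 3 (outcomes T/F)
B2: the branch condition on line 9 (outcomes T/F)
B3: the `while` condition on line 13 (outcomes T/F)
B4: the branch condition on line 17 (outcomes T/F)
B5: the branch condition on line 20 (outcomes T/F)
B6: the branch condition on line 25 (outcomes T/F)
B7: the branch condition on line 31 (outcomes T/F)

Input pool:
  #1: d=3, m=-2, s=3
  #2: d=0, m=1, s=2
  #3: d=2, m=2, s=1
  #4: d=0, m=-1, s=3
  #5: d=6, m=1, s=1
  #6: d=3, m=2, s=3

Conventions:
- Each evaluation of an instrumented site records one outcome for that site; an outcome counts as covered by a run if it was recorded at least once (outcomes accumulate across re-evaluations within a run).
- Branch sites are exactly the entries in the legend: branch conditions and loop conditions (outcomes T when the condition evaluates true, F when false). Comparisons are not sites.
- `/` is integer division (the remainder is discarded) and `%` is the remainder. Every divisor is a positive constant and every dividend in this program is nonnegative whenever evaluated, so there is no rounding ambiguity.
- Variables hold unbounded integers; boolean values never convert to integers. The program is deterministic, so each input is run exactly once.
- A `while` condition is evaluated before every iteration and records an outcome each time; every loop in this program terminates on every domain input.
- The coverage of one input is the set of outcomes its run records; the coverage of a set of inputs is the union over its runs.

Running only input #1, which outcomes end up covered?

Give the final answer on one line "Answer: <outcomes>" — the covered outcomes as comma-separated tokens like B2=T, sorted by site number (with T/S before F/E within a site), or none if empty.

Simulating input #1 (d=3, m=-2, s=3) step by step:
  B1->F, B2->T, B3->T, B3->T, B3->T, B3->F, B4->F, B5->F, B6->F, B7->F
distinct outcomes covered: B1=F, B2=T, B3=T, B3=F, B4=F, B5=F, B6=F, B7=F

Answer: B1=F, B2=T, B3=T, B3=F, B4=F, B5=F, B6=F, B7=F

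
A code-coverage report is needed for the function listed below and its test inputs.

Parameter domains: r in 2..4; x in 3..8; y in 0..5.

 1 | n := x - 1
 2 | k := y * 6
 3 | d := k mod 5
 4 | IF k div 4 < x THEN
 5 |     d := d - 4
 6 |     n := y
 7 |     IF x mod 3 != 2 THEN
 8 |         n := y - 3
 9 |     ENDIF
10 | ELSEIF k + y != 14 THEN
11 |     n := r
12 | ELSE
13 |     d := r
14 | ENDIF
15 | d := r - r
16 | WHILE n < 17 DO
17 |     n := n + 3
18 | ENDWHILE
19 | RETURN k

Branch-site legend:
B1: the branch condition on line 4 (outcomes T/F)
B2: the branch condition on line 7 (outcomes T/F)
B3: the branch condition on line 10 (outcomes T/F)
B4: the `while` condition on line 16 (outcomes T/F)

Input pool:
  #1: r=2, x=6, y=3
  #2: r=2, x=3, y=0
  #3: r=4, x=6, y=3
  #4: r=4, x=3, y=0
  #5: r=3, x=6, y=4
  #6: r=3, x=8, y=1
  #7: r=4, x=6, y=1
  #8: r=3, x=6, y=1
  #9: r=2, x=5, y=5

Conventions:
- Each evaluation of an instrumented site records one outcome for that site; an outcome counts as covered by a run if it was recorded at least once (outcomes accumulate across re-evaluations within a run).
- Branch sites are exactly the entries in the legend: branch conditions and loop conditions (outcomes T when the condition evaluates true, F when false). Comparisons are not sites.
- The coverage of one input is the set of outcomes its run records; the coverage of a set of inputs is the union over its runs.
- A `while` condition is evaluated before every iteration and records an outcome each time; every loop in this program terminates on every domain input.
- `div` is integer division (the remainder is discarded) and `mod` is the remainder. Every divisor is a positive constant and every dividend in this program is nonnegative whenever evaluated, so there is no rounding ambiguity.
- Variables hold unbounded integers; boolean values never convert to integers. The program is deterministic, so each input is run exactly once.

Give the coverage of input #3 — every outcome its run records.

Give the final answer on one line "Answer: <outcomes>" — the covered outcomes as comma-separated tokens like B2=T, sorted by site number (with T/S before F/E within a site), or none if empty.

Running input #3 (r=4, x=6, y=3), event by event:
  B1->T, B2->T, B4->T, B4->T, B4->T, B4->T, B4->T, B4->T, B4->F
collecting distinct outcomes: B1=T, B2=T, B4=T, B4=F

Answer: B1=T, B2=T, B4=T, B4=F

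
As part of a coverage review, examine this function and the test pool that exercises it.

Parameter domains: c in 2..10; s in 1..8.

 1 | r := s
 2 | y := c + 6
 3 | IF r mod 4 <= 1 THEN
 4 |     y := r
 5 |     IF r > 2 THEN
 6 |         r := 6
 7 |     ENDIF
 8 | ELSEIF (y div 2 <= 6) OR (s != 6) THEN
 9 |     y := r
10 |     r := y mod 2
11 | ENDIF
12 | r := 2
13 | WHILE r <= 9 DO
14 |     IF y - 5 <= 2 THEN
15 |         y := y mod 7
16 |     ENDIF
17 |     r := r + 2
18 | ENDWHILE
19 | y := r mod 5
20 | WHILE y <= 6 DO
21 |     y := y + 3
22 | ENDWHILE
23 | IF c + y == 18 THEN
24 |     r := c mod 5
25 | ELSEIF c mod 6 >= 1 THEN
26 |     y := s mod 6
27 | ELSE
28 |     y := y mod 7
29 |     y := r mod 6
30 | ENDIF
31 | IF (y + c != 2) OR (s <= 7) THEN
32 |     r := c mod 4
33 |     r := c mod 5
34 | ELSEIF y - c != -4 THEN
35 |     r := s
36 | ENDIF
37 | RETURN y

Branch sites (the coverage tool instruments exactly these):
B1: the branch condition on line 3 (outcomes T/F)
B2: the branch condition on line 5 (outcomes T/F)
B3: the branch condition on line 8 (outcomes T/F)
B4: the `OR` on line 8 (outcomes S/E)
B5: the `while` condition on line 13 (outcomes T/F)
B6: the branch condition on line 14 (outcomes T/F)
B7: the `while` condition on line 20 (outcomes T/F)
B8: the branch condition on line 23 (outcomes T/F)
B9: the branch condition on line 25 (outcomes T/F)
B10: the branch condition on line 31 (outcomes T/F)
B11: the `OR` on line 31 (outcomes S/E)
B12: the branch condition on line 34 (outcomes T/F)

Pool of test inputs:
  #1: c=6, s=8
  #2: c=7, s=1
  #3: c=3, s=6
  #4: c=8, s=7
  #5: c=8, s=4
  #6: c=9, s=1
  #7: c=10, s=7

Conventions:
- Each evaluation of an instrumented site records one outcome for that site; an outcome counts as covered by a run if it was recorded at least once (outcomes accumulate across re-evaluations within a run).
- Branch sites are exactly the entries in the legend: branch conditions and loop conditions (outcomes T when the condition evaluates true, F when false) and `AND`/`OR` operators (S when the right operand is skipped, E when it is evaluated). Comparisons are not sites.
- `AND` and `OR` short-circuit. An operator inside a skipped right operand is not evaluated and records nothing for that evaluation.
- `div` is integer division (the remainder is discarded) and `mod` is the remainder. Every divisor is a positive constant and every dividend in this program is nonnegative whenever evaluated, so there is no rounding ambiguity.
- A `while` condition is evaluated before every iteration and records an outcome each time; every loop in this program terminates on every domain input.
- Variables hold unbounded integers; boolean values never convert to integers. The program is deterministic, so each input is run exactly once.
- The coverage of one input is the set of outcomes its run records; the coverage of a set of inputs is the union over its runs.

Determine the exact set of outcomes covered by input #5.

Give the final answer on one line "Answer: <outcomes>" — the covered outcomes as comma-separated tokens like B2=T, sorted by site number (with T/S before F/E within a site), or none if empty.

Tracing the run of input #5 (c=8, s=4):
  B1->T, B2->T, B5->T, B6->T, B5->T, B6->T, B5->T, B6->T, B5->T, B6->T
  B5->F, B7->T, B7->T, B7->T, B7->F, B8->F, B9->T, B11->S, B10->T
as a set, this run covers: B1=T, B2=T, B5=T, B5=F, B6=T, B7=T, B7=F, B8=F, B9=T, B10=T, B11=S

Answer: B1=T, B2=T, B5=T, B5=F, B6=T, B7=T, B7=F, B8=F, B9=T, B10=T, B11=S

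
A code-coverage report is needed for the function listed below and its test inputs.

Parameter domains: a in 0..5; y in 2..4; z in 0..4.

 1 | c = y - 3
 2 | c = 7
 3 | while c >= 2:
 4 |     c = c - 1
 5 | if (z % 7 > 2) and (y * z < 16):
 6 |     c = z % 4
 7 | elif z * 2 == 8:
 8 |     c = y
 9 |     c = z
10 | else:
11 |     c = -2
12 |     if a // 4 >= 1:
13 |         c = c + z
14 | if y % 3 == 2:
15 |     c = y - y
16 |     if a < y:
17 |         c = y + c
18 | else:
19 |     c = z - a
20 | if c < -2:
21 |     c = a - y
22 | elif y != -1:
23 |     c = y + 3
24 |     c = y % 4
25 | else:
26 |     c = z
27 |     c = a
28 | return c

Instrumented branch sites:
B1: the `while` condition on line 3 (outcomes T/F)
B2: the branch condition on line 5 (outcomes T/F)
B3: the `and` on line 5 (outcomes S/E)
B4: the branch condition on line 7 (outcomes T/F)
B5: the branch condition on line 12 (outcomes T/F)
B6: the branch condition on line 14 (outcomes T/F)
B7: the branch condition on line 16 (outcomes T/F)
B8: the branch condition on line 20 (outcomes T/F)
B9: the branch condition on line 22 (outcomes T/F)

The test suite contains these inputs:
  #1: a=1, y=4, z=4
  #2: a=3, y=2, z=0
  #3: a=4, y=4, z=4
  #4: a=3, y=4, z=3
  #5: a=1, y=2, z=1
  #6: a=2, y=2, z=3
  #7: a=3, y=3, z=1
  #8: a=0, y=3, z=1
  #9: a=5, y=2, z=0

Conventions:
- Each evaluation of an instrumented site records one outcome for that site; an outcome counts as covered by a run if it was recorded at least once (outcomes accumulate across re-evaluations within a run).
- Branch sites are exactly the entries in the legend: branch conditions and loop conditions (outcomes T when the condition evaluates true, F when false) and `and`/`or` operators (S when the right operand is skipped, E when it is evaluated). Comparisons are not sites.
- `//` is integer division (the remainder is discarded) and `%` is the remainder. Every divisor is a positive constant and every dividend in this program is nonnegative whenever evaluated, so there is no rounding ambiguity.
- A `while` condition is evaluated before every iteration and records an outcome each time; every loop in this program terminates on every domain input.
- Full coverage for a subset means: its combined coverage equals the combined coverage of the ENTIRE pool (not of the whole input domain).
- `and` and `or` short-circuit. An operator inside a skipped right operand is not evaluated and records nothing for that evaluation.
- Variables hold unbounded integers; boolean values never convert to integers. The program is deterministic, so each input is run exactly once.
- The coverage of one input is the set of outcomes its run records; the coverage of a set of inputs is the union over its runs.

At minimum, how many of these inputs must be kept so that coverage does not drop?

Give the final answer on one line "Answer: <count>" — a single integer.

#1 (a=1, y=4, z=4) -> covered: B1=T, B1=F, B2=F, B3=E, B4=T, B6=F, B8=F, B9=T
#2 (a=3, y=2, z=0) -> covered: B1=T, B1=F, B2=F, B3=S, B4=F, B5=F, B6=T, B7=F, B8=F, B9=T
#3 (a=4, y=4, z=4) -> covered: B1=T, B1=F, B2=F, B3=E, B4=T, B6=F, B8=F, B9=T
#4 (a=3, y=4, z=3) -> covered: B1=T, B1=F, B2=T, B3=E, B6=F, B8=F, B9=T
#5 (a=1, y=2, z=1) -> covered: B1=T, B1=F, B2=F, B3=S, B4=F, B5=F, B6=T, B7=T, B8=F, B9=T
#6 (a=2, y=2, z=3) -> covered: B1=T, B1=F, B2=T, B3=E, B6=T, B7=F, B8=F, B9=T
#7 (a=3, y=3, z=1) -> covered: B1=T, B1=F, B2=F, B3=S, B4=F, B5=F, B6=F, B8=F, B9=T
#8 (a=0, y=3, z=1) -> covered: B1=T, B1=F, B2=F, B3=S, B4=F, B5=F, B6=F, B8=F, B9=T
#9 (a=5, y=2, z=0) -> covered: B1=T, B1=F, B2=F, B3=S, B4=F, B5=T, B6=T, B7=F, B8=F, B9=T
union over all inputs: B1=T, B1=F, B2=T, B2=F, B3=S, B3=E, B4=T, B4=F, B5=T, B5=F, B6=T, B6=F, B7=T, B7=F, B8=F, B9=T (16 outcomes)
no size-1 subset reaches all 16 outcomes (best union: 10/16)
no size-2 subset reaches all 16 outcomes (best union: 13/16)
no size-3 subset reaches all 16 outcomes (best union: 15/16)
inputs {1, 4, 5, 9} (size 4) cover everything; no size-4 subset with a lexicographically smaller index list covers all 16

Answer: 4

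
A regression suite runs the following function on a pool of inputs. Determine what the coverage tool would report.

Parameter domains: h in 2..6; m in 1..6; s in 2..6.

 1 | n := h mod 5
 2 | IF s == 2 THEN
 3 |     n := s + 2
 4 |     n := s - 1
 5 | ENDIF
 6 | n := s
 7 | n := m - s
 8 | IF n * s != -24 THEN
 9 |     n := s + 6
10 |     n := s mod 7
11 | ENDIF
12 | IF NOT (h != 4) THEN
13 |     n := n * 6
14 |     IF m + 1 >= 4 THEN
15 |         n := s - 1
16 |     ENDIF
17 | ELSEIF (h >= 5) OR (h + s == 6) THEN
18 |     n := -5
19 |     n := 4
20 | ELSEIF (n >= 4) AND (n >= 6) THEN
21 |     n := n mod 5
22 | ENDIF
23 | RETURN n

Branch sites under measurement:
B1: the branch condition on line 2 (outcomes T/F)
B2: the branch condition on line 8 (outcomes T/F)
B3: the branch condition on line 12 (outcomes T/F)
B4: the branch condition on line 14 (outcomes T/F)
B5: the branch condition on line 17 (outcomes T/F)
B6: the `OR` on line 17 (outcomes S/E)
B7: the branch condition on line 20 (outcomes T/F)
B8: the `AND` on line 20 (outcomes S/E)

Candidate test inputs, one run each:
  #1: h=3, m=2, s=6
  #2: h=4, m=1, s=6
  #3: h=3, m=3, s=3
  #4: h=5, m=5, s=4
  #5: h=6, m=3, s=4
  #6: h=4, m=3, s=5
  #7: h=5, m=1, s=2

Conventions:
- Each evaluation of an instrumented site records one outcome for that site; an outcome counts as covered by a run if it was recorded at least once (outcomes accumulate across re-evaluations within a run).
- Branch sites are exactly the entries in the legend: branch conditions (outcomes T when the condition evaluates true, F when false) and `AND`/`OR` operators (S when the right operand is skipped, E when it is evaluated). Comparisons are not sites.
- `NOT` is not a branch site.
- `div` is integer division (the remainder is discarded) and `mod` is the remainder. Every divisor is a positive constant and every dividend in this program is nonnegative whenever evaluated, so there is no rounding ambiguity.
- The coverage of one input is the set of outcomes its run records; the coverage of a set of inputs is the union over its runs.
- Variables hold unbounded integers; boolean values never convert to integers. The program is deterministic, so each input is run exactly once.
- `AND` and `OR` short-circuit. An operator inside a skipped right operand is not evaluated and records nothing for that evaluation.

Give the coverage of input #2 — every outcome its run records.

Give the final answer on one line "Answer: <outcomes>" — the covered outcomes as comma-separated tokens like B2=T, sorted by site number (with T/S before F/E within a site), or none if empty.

Simulating input #2 (h=4, m=1, s=6) step by step:
  B1->F, B2->T, B3->T, B4->F
distinct outcomes covered: B1=F, B2=T, B3=T, B4=F

Answer: B1=F, B2=T, B3=T, B4=F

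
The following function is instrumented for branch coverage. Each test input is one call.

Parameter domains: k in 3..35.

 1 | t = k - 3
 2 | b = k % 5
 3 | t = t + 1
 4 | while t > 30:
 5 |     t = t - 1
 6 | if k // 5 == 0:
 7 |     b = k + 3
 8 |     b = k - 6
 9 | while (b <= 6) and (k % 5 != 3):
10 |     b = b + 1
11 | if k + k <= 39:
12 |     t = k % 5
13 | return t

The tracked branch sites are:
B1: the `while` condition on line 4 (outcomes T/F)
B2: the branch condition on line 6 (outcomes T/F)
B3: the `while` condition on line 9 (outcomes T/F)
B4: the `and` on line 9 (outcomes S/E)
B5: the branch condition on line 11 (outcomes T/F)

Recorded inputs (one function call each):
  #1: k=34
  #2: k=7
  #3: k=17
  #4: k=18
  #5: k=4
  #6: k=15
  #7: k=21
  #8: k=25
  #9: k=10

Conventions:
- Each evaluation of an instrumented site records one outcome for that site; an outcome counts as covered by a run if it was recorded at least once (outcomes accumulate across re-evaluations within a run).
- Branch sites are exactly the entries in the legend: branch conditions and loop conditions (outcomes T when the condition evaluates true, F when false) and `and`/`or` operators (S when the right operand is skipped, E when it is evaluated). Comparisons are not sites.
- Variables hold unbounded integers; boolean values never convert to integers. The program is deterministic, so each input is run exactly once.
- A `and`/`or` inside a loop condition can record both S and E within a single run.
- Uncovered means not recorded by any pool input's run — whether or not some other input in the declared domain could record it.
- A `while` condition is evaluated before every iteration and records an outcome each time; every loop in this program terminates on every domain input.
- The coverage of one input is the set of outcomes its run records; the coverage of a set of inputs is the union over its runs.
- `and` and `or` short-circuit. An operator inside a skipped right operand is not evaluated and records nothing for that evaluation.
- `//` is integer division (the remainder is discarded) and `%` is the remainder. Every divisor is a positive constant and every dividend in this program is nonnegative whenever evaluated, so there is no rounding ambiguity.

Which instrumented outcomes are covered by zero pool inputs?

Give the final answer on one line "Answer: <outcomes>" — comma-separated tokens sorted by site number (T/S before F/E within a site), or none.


#1 (k=34) -> B1->T, B1->T, B1->F, B2->F, B4->E, B3->T, B4->E, B3->T, B4->E, B3->T, B4->S, B3->F, B5->F; covered: B1=T, B1=F, B2=F, B3=T, B3=F, B4=S, B4=E, B5=F
#2 (k=7) -> B1->F, B2->F, B4->E, B3->T, B4->E, B3->T, B4->E, B3->T, B4->E, B3->T, B4->E, B3->T, B4->S, B3->F, ...; covered: B1=F, B2=F, B3=T, B3=F, B4=S, B4=E, B5=T
#3 (k=17) -> B1->F, B2->F, B4->E, B3->T, B4->E, B3->T, B4->E, B3->T, B4->E, B3->T, B4->E, B3->T, B4->S, B3->F, ...; covered: B1=F, B2=F, B3=T, B3=F, B4=S, B4=E, B5=T
#4 (k=18) -> B1->F, B2->F, B4->E, B3->F, B5->T; covered: B1=F, B2=F, B3=F, B4=E, B5=T
#5 (k=4) -> B1->F, B2->T, B4->E, B3->T, B4->E, B3->T, B4->E, B3->T, B4->E, B3->T, B4->E, B3->T, B4->E, B3->T, ...; covered: B1=F, B2=T, B3=T, B3=F, B4=S, B4=E, B5=T
#6 (k=15) -> B1->F, B2->F, B4->E, B3->T, B4->E, B3->T, B4->E, B3->T, B4->E, B3->T, B4->E, B3->T, B4->E, B3->T, ...; covered: B1=F, B2=F, B3=T, B3=F, B4=S, B4=E, B5=T
#7 (k=21) -> B1->F, B2->F, B4->E, B3->T, B4->E, B3->T, B4->E, B3->T, B4->E, B3->T, B4->E, B3->T, B4->E, B3->T, ...; covered: B1=F, B2=F, B3=T, B3=F, B4=S, B4=E, B5=F
#8 (k=25) -> B1->F, B2->F, B4->E, B3->T, B4->E, B3->T, B4->E, B3->T, B4->E, B3->T, B4->E, B3->T, B4->E, B3->T, ...; covered: B1=F, B2=F, B3=T, B3=F, B4=S, B4=E, B5=F
#9 (k=10) -> B1->F, B2->F, B4->E, B3->T, B4->E, B3->T, B4->E, B3->T, B4->E, B3->T, B4->E, B3->T, B4->E, B3->T, ...; covered: B1=F, B2=F, B3=T, B3=F, B4=S, B4=E, B5=T
union over the pool: B1=T, B1=F, B2=T, B2=F, B3=T, B3=F, B4=S, B4=E, B5=T, B5=F
uncovered (0 of 10): none
Answer: none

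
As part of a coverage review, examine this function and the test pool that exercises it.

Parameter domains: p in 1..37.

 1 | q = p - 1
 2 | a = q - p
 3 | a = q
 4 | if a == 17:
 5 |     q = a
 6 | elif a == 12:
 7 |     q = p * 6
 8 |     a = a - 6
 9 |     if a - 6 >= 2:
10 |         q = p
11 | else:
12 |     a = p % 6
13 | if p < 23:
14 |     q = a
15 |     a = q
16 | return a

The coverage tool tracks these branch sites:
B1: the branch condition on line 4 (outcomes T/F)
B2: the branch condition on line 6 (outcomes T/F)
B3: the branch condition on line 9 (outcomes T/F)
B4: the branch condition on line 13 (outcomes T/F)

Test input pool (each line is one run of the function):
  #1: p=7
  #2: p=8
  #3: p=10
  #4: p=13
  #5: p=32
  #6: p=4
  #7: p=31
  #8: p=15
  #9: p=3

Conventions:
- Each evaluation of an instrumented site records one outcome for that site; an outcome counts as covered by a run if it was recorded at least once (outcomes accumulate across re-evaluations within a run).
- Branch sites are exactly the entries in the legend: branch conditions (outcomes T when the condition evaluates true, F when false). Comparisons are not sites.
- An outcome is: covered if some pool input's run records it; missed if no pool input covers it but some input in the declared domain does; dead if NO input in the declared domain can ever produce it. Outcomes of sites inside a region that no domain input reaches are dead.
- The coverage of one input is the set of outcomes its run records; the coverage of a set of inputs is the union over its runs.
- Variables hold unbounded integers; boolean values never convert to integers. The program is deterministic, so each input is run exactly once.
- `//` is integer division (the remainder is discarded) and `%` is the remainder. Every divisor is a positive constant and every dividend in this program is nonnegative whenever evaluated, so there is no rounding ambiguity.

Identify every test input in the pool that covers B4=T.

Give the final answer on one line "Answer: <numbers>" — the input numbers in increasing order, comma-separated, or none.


input #1 (p=7): records B4=T
input #2 (p=8): records B4=T
input #3 (p=10): records B4=T
input #4 (p=13): records B4=T
input #5 (p=32): does not record B4=T
input #6 (p=4): records B4=T
input #7 (p=31): does not record B4=T
input #8 (p=15): records B4=T
input #9 (p=3): records B4=T
Answer: 1, 2, 3, 4, 6, 8, 9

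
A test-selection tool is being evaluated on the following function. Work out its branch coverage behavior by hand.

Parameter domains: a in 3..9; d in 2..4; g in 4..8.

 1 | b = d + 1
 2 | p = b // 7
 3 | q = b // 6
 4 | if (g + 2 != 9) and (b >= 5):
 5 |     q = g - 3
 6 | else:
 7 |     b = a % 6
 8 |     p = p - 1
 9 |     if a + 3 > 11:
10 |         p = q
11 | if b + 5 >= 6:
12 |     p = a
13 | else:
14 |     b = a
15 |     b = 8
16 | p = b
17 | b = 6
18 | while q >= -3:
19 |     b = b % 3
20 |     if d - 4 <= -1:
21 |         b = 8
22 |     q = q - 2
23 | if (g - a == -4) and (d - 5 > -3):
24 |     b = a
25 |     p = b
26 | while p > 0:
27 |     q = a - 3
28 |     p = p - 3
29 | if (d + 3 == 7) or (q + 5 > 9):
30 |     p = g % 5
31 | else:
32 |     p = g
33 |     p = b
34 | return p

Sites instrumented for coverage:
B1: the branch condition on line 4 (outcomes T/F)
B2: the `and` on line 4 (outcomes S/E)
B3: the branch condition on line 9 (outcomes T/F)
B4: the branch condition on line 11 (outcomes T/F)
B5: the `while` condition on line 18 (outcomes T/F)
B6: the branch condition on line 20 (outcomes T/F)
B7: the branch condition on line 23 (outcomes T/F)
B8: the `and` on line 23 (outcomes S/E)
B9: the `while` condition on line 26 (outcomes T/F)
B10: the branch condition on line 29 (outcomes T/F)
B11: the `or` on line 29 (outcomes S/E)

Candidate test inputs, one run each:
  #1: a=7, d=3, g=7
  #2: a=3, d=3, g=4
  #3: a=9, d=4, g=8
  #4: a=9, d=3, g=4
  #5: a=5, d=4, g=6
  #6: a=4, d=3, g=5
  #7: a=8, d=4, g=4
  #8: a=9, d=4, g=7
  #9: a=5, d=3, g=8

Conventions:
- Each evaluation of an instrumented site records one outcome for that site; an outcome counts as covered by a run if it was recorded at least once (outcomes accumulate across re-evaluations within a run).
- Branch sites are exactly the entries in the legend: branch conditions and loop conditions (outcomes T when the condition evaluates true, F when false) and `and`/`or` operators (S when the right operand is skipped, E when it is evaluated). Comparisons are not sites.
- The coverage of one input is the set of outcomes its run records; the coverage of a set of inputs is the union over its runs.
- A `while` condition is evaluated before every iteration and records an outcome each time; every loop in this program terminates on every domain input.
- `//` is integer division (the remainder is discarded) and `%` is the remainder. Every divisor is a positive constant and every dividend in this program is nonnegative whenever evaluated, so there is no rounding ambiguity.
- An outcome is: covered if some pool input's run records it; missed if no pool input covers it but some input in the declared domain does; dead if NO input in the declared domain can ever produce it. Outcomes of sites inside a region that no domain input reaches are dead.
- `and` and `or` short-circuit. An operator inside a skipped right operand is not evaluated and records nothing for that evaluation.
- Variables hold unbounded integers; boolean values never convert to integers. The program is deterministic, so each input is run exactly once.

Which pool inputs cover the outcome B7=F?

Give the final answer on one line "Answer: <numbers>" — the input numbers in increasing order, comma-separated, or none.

input #1 (a=7, d=3, g=7): hits B7=F
input #2 (a=3, d=3, g=4): hits B7=F
input #3 (a=9, d=4, g=8): hits B7=F
input #4 (a=9, d=3, g=4): hits B7=F
input #5 (a=5, d=4, g=6): hits B7=F
input #6 (a=4, d=3, g=5): hits B7=F
input #7 (a=8, d=4, g=4): never hits B7=F
input #8 (a=9, d=4, g=7): hits B7=F
input #9 (a=5, d=3, g=8): hits B7=F

Answer: 1, 2, 3, 4, 5, 6, 8, 9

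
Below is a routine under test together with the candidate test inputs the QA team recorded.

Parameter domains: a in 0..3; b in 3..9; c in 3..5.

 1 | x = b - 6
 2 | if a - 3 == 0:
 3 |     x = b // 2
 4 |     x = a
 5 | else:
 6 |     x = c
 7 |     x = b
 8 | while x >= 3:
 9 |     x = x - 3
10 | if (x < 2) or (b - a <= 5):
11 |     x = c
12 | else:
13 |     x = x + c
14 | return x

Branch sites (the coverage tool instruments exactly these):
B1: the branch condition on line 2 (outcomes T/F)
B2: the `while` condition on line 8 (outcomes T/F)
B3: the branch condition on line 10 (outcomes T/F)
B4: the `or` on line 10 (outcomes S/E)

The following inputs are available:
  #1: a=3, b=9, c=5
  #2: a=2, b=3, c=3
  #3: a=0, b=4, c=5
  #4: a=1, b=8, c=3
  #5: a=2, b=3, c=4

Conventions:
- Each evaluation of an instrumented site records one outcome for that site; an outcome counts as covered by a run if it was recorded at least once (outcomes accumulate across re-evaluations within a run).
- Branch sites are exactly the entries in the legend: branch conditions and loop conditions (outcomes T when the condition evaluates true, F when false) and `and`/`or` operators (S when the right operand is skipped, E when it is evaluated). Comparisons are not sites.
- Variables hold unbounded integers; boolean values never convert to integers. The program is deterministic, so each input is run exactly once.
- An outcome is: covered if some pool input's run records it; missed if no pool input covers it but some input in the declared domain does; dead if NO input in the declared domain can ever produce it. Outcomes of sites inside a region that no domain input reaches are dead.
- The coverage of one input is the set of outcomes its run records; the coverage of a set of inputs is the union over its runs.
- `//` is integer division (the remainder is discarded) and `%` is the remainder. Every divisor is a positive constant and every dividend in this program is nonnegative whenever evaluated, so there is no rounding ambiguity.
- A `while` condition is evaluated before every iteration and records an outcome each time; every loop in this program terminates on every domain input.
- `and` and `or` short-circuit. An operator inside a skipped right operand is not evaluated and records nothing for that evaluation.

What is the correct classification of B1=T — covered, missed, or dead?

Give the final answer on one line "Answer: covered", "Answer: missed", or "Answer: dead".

B1=T is recorded by pool input(s) 1 -> covered

Answer: covered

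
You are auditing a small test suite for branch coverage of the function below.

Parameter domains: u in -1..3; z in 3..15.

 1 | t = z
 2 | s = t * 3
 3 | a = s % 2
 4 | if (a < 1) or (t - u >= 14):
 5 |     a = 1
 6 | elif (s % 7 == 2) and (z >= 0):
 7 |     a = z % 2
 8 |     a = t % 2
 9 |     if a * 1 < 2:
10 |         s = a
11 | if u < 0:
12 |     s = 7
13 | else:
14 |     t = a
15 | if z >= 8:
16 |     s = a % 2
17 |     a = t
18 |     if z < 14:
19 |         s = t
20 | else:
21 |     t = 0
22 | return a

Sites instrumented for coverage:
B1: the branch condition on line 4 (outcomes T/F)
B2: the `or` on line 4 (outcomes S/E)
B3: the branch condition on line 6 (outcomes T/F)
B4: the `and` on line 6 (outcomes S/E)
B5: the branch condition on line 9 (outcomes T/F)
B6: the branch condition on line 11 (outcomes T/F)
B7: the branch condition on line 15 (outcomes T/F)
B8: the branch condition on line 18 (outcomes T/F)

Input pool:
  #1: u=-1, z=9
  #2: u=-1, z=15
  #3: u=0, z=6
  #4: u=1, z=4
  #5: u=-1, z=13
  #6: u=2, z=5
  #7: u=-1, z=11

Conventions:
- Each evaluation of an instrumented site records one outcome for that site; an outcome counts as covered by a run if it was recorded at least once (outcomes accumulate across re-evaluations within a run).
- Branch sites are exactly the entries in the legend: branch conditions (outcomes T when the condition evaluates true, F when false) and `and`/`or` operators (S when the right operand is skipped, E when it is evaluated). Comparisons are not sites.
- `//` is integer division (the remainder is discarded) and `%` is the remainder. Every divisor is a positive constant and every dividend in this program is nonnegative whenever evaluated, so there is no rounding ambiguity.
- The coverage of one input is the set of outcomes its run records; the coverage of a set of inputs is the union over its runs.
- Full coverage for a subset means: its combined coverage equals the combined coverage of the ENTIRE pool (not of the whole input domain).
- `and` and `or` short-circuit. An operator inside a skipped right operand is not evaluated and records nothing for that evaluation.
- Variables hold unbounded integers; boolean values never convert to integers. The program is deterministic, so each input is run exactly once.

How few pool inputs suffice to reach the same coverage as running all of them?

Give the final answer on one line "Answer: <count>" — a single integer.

test 1 (u=-1, z=9) fires B2->E, B1->F, B4->S, B3->F, B6->T, B7->T, B8->T; hits B1=F, B2=E, B3=F, B4=S, B6=T, B7=T, B8=T
test 2 (u=-1, z=15) fires B2->E, B1->T, B6->T, B7->T, B8->F; hits B1=T, B2=E, B6=T, B7=T, B8=F
test 3 (u=0, z=6) fires B2->S, B1->T, B6->F, B7->F; hits B1=T, B2=S, B6=F, B7=F
test 4 (u=1, z=4) fires B2->S, B1->T, B6->F, B7->F; hits B1=T, B2=S, B6=F, B7=F
test 5 (u=-1, z=13) fires B2->E, B1->T, B6->T, B7->T, B8->T; hits B1=T, B2=E, B6=T, B7=T, B8=T
test 6 (u=2, z=5) fires B2->E, B1->F, B4->S, B3->F, B6->F, B7->F; hits B1=F, B2=E, B3=F, B4=S, B6=F, B7=F
test 7 (u=-1, z=11) fires B2->E, B1->F, B4->S, B3->F, B6->T, B7->T, B8->T; hits B1=F, B2=E, B3=F, B4=S, B6=T, B7=T, B8=T
the full pool covers 12 outcomes: B1=T, B1=F, B2=S, B2=E, B3=F, B4=S, B6=T, B6=F, B7=T, B7=F, B8=T, B8=F
every size-1 subset falls short of the 12 outcomes (best: 7/12)
every size-2 subset falls short of the 12 outcomes (best: 11/12)
size 3: inputs {1, 2, 3} cover all 12 outcomes, and no lexicographically smaller subset of this size does

Answer: 3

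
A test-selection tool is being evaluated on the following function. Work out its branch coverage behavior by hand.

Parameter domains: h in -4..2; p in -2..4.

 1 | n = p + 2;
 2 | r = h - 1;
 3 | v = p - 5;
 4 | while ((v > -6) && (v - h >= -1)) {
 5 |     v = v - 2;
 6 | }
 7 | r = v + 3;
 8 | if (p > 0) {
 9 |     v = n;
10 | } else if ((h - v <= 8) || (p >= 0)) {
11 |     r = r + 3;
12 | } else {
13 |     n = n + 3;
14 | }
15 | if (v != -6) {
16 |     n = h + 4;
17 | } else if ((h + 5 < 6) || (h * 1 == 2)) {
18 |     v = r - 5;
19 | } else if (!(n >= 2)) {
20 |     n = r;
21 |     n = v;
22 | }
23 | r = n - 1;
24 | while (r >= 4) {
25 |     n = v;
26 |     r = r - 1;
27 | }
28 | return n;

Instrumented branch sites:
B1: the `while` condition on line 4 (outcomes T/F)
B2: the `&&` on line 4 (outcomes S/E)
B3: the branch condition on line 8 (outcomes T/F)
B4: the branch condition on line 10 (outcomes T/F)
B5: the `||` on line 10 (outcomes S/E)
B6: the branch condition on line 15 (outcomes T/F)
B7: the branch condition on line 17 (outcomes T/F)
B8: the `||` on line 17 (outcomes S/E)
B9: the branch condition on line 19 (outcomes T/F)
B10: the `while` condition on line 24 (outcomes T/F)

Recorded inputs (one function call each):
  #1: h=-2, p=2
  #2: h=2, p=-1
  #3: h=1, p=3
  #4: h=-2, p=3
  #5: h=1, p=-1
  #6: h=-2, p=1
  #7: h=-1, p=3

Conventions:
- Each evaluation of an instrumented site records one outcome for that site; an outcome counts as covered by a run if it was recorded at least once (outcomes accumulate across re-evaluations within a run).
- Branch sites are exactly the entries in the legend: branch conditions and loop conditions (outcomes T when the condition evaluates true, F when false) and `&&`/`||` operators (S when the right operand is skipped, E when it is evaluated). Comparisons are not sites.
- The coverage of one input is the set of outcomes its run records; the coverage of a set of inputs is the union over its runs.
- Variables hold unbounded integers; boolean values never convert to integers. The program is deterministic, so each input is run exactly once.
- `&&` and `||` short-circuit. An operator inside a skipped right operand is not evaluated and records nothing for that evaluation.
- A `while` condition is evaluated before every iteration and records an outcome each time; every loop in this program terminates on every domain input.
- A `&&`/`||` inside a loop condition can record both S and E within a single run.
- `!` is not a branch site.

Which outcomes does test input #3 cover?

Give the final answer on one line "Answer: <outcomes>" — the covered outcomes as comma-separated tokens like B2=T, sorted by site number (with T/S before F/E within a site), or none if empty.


Running input #3 (h=1, p=3), event by event:
  B2->E, B1->F, B3->T, B6->T, B10->T, B10->F
as a set, this run covers: B1=F, B2=E, B3=T, B6=T, B10=T, B10=F
Answer: B1=F, B2=E, B3=T, B6=T, B10=T, B10=F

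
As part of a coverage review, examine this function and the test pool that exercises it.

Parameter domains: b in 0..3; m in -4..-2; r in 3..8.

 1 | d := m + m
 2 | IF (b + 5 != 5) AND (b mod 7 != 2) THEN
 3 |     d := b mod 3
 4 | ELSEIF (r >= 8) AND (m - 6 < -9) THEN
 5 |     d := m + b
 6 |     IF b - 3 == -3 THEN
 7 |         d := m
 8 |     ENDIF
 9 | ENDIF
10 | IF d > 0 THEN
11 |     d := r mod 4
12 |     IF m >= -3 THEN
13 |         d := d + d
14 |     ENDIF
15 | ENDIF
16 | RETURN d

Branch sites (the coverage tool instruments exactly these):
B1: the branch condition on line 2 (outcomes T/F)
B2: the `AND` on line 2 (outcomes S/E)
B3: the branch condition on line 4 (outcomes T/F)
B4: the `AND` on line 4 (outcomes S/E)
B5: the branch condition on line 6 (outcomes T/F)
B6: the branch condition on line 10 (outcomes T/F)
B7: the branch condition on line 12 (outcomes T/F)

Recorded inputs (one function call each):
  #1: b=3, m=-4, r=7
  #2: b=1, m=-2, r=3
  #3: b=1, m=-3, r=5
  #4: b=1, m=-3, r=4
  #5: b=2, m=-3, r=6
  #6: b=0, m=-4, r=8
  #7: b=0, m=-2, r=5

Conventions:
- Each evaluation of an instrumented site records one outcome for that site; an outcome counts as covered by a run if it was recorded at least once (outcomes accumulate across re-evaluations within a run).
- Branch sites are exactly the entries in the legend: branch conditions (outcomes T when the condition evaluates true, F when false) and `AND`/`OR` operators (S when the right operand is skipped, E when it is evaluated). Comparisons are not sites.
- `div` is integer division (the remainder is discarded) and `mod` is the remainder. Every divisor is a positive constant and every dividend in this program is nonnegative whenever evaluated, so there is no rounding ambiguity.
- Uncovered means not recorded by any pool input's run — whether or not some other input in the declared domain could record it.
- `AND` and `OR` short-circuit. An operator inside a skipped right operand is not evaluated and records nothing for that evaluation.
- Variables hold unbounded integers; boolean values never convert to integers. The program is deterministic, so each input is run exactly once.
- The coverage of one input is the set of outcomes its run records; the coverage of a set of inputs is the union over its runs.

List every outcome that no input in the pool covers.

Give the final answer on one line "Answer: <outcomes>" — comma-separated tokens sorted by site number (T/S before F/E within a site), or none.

run #1 (b=3, m=-4, r=7) records B1=T, B2=E, B6=F
run #2 (b=1, m=-2, r=3) records B1=T, B2=E, B6=T, B7=T
run #3 (b=1, m=-3, r=5) records B1=T, B2=E, B6=T, B7=T
run #4 (b=1, m=-3, r=4) records B1=T, B2=E, B6=T, B7=T
run #5 (b=2, m=-3, r=6) records B1=F, B2=E, B3=F, B4=S, B6=F
run #6 (b=0, m=-4, r=8) records B1=F, B2=S, B3=T, B4=E, B5=T, B6=F
run #7 (b=0, m=-2, r=5) records B1=F, B2=S, B3=F, B4=S, B6=F
union over the pool: B1=T, B1=F, B2=S, B2=E, B3=T, B3=F, B4=S, B4=E, B5=T, B6=T, B6=F, B7=T
uncovered (2 of 14): B5=F, B7=F

Answer: B5=F, B7=F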